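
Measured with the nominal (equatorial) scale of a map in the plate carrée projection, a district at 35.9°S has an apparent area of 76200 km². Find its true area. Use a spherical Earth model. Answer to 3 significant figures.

In the plate carrée (x = Rλ, y = Rφ), meridians are true-scale (h = 1) and parallels are stretched by k = sec φ.
Areal scale = h·k = 1 × sec φ; at 35.9°, h = 1.000, k = 1.235, so h·k = 1.235.
True area = apparent / (areal scale) = 76200 / 1.235 ≈ 61700 km².

61700 km²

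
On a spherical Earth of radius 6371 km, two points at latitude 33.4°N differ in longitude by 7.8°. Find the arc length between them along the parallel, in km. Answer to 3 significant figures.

Arc length along a parallel = R cos φ · Δλ (with Δλ in radians).
= 6371 × cos 33.4° × (7.8° × π/180) = 6371 × 0.8348 × 0.1361 ≈ 724 km.

724 km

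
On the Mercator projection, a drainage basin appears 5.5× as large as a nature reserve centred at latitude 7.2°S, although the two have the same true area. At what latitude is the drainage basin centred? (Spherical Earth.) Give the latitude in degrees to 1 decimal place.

65.0°

Mercator areal scale is sec²φ, so apparent-area ratio = sec²φ₁ / sec²φ₂ = cos²φ₂ / cos²φ₁.
cos²φ₂ / cos²φ₁ = 5.5  ⇒  cos φ₁ = cos 7.2° / √5.5 = 0.9921/2.345 = 0.4230.
φ₁ = arccos(0.4230) ≈ 65.0°.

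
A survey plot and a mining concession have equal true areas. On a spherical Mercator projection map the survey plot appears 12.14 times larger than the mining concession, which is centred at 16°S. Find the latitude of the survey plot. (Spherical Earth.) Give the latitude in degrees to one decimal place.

For equal true areas on Mercator, apparent areas scale as sec²φ, so the ratio is cos²φ₂ / cos²φ₁.
cos²φ₂ / cos²φ₁ = 12.14  ⇒  cos φ₁ = cos 16° / √12.14 = 0.9613/3.484 = 0.2759.
φ₁ = arccos(0.2759) ≈ 74.0°.

74.0°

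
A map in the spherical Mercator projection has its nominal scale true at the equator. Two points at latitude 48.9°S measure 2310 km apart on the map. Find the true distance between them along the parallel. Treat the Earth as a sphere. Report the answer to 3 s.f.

1520 km

Mercator is conformal, so the point scale is isotropic: h = k = sec φ = 1/cos φ.
Along the parallel at 48.9°, map distances are exaggerated by k = sec 48.9° = 1.521.
True distance = 2310 / 1.521 = 2310 × cos 48.9° ≈ 1520 km.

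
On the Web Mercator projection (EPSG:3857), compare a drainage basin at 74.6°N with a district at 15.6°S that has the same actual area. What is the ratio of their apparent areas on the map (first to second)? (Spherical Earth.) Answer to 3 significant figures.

Mercator is conformal with k = sec φ, so areal scale = k² = sec²φ.
At 74.6°: sec²(74.6°) = 1/0.2656² = 14.18.
At 15.6°: sec²(15.6°) = 1/0.9632² = 1.078.
Ratio = 14.18/1.078 = cos²(15.6°)/cos²(74.6°) ≈ 13.2.

13.2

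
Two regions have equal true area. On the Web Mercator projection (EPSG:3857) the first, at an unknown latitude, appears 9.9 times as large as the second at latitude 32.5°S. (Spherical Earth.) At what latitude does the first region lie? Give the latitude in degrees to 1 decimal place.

74.5°

On Mercator, (apparent₁)/(apparent₂) = sec²φ₁ / sec²φ₂ when true areas are equal.
cos²φ₂ / cos²φ₁ = 9.9  ⇒  cos φ₁ = cos 32.5° / √9.9 = 0.8434/3.146 = 0.2680.
φ₁ = arccos(0.2680) ≈ 74.5°.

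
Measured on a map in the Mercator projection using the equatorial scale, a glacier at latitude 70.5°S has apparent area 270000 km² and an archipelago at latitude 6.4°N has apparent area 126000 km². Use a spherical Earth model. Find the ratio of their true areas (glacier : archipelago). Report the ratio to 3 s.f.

0.242

Mercator's areal exaggeration is sec²φ; hence true area = (apparent area) · cos²φ.
True area of glacier: 270000 × cos²(70.5°) = 270000 × 0.1114 = 30090 km².
True area of archipelago: 126000 × cos²(6.4°) = 126000 × 0.9876 = 124400 km².
Ratio = 30090 / 124400 ≈ 0.242.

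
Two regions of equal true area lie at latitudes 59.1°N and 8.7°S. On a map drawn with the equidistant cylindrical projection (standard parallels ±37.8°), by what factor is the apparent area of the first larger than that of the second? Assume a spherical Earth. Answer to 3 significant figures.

1.92

The equidistant cylindrical projection with φ₀ = 37.8° has h = 1 (meridians true) and k = cos φ₀ / cos φ along parallels.
Areal scale at 59.1°: h·k = 1.000 × 1.539 = 1.539.
Areal scale at 8.7°: h·k = 1.000 × 0.7994 = 0.7994.
Ratio = 1.539/0.7994 ≈ 1.92.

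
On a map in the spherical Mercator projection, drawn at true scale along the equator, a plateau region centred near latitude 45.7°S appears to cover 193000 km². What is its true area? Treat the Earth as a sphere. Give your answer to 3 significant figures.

94100 km²

For Mercator, h = k = sec φ (a conformal cylindrical projection has a single point scale, 1/cos φ).
Areal scale = k² = sec²φ = 1/cos²(45.7°) = 1/0.6984² = 2.050.
True area = apparent / (areal scale) = 193000 / 2.050 ≈ 94100 km².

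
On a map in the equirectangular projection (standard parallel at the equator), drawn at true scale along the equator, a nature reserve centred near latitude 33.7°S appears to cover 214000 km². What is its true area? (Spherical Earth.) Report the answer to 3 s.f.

For the equirectangular projection with φ₀ = 0 (plate carrée), h = 1 along meridians and k = sec φ along parallels.
Areal scale = h·k = 1 × sec φ; at 33.7°, h = 1.000, k = 1.202, so h·k = 1.202.
True area = apparent / (areal scale) = 214000 / 1.202 ≈ 178000 km².

178000 km²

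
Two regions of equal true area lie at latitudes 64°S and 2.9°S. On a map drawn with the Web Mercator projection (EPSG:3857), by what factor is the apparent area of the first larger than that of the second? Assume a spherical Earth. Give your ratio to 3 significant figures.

Mercator areal scale is sec²φ.
At 64°: sec²(64°) = 1/0.4384² = 5.204.
At 2.9°: sec²(2.9°) = 1/0.9987² = 1.003.
Ratio = 5.204/1.003 = cos²(2.9°)/cos²(64°) ≈ 5.19.

5.19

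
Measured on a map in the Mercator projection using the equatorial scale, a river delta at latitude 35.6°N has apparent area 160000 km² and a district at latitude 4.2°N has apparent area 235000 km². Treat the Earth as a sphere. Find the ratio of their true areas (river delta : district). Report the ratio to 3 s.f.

Since Mercator area scale is 1/cos²φ, the true area equals the apparent area multiplied by cos²φ.
True area of river delta: 160000 × cos²(35.6°) = 160000 × 0.6611 = 105800 km².
True area of district: 235000 × cos²(4.2°) = 235000 × 0.9946 = 233700 km².
Ratio = 105800 / 233700 ≈ 0.453.

0.453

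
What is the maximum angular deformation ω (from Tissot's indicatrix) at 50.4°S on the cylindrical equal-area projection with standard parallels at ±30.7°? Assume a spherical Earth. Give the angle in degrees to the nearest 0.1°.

33.8°

For cylindrical equal-area with standard parallel φ₀, h = cos φ / cos φ₀ and k = cos φ₀ / cos φ, so h·k = 1.
At 50.4°: h = 0.7413, k = 1.349; principal scales a = 1.349, b = 0.7413.
sin(ω/2) = (a − b)/(a + b) = 0.6076/2.090 = 0.2907, so ω = 2 arcsin(0.2907) ≈ 33.8°.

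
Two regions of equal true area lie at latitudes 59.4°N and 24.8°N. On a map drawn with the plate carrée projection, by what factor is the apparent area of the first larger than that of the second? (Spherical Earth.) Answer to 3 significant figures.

For the equirectangular projection with φ₀ = 0 (plate carrée), h = 1 along meridians and k = sec φ along parallels.
Areal scale at 59.4°: h·k = 1.000 × 1.964 = 1.964.
Areal scale at 24.8°: h·k = 1.000 × 1.102 = 1.102.
Ratio = 1.964/1.102 ≈ 1.78.

1.78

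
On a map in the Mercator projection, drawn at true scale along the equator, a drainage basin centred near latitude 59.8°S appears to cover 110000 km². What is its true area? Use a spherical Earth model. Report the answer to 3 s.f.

27800 km²

For Mercator, h = k = sec φ (a conformal cylindrical projection has a single point scale, 1/cos φ).
Areal scale = k² = sec²φ = 1/cos²(59.8°) = 1/0.5030² = 3.952.
True area = apparent / (areal scale) = 110000 / 3.952 ≈ 27800 km².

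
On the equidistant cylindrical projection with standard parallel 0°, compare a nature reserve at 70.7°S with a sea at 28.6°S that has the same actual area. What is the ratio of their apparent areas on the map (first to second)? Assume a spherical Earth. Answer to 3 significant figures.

2.66

For the equirectangular projection with φ₀ = 0 (plate carrée), h = 1 along meridians and k = sec φ along parallels.
Areal scale at 70.7°: h·k = 1.000 × 3.026 = 3.026.
Areal scale at 28.6°: h·k = 1.000 × 1.139 = 1.139.
Ratio = 3.026/1.139 ≈ 2.66.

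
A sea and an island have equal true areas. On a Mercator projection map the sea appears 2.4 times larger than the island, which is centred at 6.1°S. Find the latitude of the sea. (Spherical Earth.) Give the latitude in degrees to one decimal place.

For equal true areas on Mercator, apparent areas scale as sec²φ, so the ratio is cos²φ₂ / cos²φ₁.
cos²φ₂ / cos²φ₁ = 2.4  ⇒  cos φ₁ = cos 6.1° / √2.4 = 0.9943/1.549 = 0.6418.
φ₁ = arccos(0.6418) ≈ 50.1°.

50.1°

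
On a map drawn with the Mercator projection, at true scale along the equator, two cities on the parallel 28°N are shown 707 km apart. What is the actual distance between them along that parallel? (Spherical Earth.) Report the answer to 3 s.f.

Mercator is conformal, so the point scale is isotropic: h = k = sec φ = 1/cos φ.
Along the parallel at 28°, map distances are exaggerated by k = sec 28° = 1.133.
True distance = 707 / 1.133 = 707 × cos 28° ≈ 624 km.

624 km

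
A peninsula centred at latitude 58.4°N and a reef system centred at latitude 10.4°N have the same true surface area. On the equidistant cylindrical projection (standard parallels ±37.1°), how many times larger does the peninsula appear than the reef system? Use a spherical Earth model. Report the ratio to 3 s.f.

1.88

In the equirectangular projection with standard parallel φ₀ = 37.1° (x = Rλ cos φ₀, y = Rφ), meridians are true-scale (h = 1) and the parallel scale is k = cos φ₀ / cos φ.
Areal scale at 58.4°: h·k = 1.000 × 1.522 = 1.522.
Areal scale at 10.4°: h·k = 1.000 × 0.8109 = 0.8109.
Ratio = 1.522/0.8109 ≈ 1.88.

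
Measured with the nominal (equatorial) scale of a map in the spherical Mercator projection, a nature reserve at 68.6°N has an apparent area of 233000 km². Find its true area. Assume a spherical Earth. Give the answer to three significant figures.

The Mercator projection is conformal; its linear scale factor is the same in every direction and equals sec φ = 1/cos φ.
Areal scale = k² = sec²φ = 1/cos²(68.6°) = 1/0.3649² = 7.511.
True area = apparent / (areal scale) = 233000 / 7.511 ≈ 31000 km².

31000 km²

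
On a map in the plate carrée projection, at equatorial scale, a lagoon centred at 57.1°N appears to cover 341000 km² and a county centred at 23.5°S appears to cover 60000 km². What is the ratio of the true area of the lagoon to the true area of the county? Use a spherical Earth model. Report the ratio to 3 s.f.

On the plate carrée, areal scale = h·k = 1 × sec φ, so true area = apparent × cos φ.
True area of lagoon: 341000 × cos(57.1°) = 341000 × 0.5432 = 185200 km².
True area of county: 60000 × cos(23.5°) = 60000 × 0.9171 = 55020 km².
Ratio = 185200 / 55020 ≈ 3.37.

3.37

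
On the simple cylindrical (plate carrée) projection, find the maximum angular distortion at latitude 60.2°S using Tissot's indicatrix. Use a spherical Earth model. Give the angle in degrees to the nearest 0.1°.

For the equirectangular projection with φ₀ = 0 (plate carrée), h = 1 along meridians and k = sec φ along parallels.
At 60.2°: h = 1.000, k = 2.012; principal scales a = 2.012, b = 1.000.
sin(ω/2) = (a − b)/(a + b) = 1.012/3.012 = 0.3360, so ω = 2 arcsin(0.3360) ≈ 39.3°.

39.3°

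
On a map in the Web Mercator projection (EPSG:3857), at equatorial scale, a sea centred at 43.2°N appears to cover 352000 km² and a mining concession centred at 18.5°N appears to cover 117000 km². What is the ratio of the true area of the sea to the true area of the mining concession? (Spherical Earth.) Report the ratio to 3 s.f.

1.78

On Mercator the areal scale is sec²φ, so true area = apparent × cos²φ.
True area of sea: 352000 × cos²(43.2°) = 352000 × 0.5314 = 187100 km².
True area of mining concession: 117000 × cos²(18.5°) = 117000 × 0.8993 = 105200 km².
Ratio = 187100 / 105200 ≈ 1.78.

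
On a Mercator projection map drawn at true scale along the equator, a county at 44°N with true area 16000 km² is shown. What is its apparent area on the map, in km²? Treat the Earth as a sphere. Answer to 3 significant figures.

The Mercator projection is conformal; its linear scale factor is the same in every direction and equals sec φ = 1/cos φ.
Areal scale = k² = sec²φ = 1/cos²(44°) = 1/0.7193² = 1.933.
Apparent area = 16000 × 1.933 ≈ 30900 km².

30900 km²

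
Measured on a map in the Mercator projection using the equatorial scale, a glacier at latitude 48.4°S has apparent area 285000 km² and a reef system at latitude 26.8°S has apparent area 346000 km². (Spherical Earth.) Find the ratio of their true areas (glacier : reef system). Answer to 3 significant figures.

0.456

On Mercator the areal scale is sec²φ, so true area = apparent × cos²φ.
True area of glacier: 285000 × cos²(48.4°) = 285000 × 0.4408 = 125600 km².
True area of reef system: 346000 × cos²(26.8°) = 346000 × 0.7967 = 275700 km².
Ratio = 125600 / 275700 ≈ 0.456.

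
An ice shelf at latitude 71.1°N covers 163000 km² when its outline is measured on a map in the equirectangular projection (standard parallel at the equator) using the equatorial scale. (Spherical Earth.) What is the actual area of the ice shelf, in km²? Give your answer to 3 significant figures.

For the equirectangular projection with φ₀ = 0 (plate carrée), h = 1 along meridians and k = sec φ along parallels.
Areal scale = h·k = 1 × sec φ; at 71.1°, h = 1.000, k = 3.087, so h·k = 3.087.
True area = apparent / (areal scale) = 163000 / 3.087 ≈ 52800 km².

52800 km²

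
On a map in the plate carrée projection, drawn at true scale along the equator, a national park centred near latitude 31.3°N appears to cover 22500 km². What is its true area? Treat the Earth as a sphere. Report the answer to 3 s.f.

19200 km²

For the equirectangular projection with φ₀ = 0 (plate carrée), h = 1 along meridians and k = sec φ along parallels.
Areal scale = h·k = 1 × sec φ; at 31.3°, h = 1.000, k = 1.170, so h·k = 1.170.
True area = apparent / (areal scale) = 22500 / 1.170 ≈ 19200 km².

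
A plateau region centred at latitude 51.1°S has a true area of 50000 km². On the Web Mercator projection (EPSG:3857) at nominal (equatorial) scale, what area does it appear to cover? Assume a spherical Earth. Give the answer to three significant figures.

The Mercator projection is conformal; its linear scale factor is the same in every direction and equals sec φ = 1/cos φ.
Areal scale = k² = sec²φ = 1/cos²(51.1°) = 1/0.6280² = 2.536.
Apparent area = 50000 × 2.536 ≈ 127000 km².

127000 km²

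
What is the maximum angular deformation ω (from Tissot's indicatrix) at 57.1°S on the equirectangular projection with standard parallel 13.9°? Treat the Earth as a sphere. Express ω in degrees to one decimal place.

In the equirectangular projection with standard parallel φ₀ = 13.9° (x = Rλ cos φ₀, y = Rφ), meridians are true-scale (h = 1) and the parallel scale is k = cos φ₀ / cos φ.
At 57.1°: h = 1.000, k = 1.787; principal scales a = 1.787, b = 1.000.
sin(ω/2) = (a − b)/(a + b) = 0.7871/2.787 = 0.2824, so ω = 2 arcsin(0.2824) ≈ 32.8°.

32.8°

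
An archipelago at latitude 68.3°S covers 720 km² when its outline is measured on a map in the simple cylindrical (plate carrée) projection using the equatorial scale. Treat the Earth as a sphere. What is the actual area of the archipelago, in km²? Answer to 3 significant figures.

266 km²

Plate carrée maps x = Rλ, y = Rφ. The meridian scale is h = 1 and the parallel scale is k = 1/cos φ = sec φ.
Areal scale = h·k = 1 × sec φ; at 68.3°, h = 1.000, k = 2.705, so h·k = 2.705.
True area = apparent / (areal scale) = 720 / 2.705 ≈ 266 km².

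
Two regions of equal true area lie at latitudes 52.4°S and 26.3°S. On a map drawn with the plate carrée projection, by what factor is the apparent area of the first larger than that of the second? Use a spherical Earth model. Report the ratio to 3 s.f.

1.47

In the plate carrée (x = Rλ, y = Rφ), meridians are true-scale (h = 1) and parallels are stretched by k = sec φ.
Areal scale at 52.4°: h·k = 1.000 × 1.639 = 1.639.
Areal scale at 26.3°: h·k = 1.000 × 1.115 = 1.115.
Ratio = 1.639/1.115 ≈ 1.47.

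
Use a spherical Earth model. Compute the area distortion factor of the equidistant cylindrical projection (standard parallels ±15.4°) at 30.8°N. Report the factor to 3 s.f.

The equidistant cylindrical projection with φ₀ = 15.4° has h = 1 (meridians true) and k = cos φ₀ / cos φ along parallels.
Areal scale = h·k = 1 × cos φ₀ / cos φ; at 30.8°, h = 1.000, k = 1.122, so h·k = 1.122.

1.12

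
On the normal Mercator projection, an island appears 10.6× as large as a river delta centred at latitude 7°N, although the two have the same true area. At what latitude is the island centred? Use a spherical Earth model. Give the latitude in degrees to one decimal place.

On Mercator, (apparent₁)/(apparent₂) = sec²φ₁ / sec²φ₂ when true areas are equal.
cos²φ₂ / cos²φ₁ = 10.6  ⇒  cos φ₁ = cos 7° / √10.6 = 0.9925/3.256 = 0.3049.
φ₁ = arccos(0.3049) ≈ 72.3°.

72.3°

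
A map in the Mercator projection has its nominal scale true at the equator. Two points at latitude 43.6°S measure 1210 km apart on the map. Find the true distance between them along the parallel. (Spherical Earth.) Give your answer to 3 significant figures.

876 km

For Mercator, h = k = sec φ (a conformal cylindrical projection has a single point scale, 1/cos φ).
Along the parallel at 43.6°, map distances are exaggerated by k = sec 43.6° = 1.381.
True distance = 1210 / 1.381 = 1210 × cos 43.6° ≈ 876 km.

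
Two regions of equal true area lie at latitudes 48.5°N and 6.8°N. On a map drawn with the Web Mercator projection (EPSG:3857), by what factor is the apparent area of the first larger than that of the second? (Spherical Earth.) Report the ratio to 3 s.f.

Mercator is conformal with k = sec φ, so areal scale = k² = sec²φ.
At 48.5°: sec²(48.5°) = 1/0.6626² = 2.278.
At 6.8°: sec²(6.8°) = 1/0.9930² = 1.014.
Ratio = 2.278/1.014 = cos²(6.8°)/cos²(48.5°) ≈ 2.25.

2.25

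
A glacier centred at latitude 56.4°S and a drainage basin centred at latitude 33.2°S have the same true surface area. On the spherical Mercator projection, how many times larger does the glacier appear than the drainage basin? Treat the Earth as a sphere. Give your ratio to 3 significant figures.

Mercator is conformal with k = sec φ, so areal scale = k² = sec²φ.
At 56.4°: sec²(56.4°) = 1/0.5534² = 3.265.
At 33.2°: sec²(33.2°) = 1/0.8368² = 1.428.
Ratio = 3.265/1.428 = cos²(33.2°)/cos²(56.4°) ≈ 2.29.

2.29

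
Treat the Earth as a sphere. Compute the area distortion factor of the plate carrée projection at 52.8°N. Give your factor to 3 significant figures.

1.65

For the equirectangular projection with φ₀ = 0 (plate carrée), h = 1 along meridians and k = sec φ along parallels.
Areal scale = h·k = 1 × sec φ; at 52.8°, h = 1.000, k = 1.654, so h·k = 1.654.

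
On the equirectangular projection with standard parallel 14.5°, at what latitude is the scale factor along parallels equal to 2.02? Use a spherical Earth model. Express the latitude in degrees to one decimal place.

The equidistant cylindrical projection with φ₀ = 14.5° has h = 1 (meridians true) and k = cos φ₀ / cos φ along parallels.
k = cos φ₀ / cos φ = 2.02  ⇒  cos φ = cos 14.5° / 2.02 = 0.4793.
φ = arccos(0.4793) ≈ 61.4°.

61.4°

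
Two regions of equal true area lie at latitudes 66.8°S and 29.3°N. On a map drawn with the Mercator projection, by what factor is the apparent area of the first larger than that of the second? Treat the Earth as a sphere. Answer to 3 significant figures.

4.90

Mercator is conformal with k = sec φ, so areal scale = k² = sec²φ.
At 66.8°: sec²(66.8°) = 1/0.3939² = 6.444.
At 29.3°: sec²(29.3°) = 1/0.8721² = 1.315.
Ratio = 6.444/1.315 = cos²(29.3°)/cos²(66.8°) ≈ 4.90.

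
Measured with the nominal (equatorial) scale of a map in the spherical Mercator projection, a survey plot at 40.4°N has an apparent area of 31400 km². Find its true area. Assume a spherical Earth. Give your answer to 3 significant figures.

18200 km²

Mercator is conformal, so the point scale is isotropic: h = k = sec φ = 1/cos φ.
Areal scale = k² = sec²φ = 1/cos²(40.4°) = 1/0.7615² = 1.724.
True area = apparent / (areal scale) = 31400 / 1.724 ≈ 18200 km².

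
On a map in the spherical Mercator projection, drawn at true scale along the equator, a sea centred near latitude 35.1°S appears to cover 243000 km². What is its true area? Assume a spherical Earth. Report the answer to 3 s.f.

163000 km²

For Mercator, h = k = sec φ (a conformal cylindrical projection has a single point scale, 1/cos φ).
Areal scale = k² = sec²φ = 1/cos²(35.1°) = 1/0.8181² = 1.494.
True area = apparent / (areal scale) = 243000 / 1.494 ≈ 163000 km².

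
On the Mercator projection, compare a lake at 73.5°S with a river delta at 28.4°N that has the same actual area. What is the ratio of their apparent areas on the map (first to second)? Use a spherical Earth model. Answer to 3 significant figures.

9.59

On Mercator, area is exaggerated by sec²φ = 1/cos²φ.
At 73.5°: sec²(73.5°) = 1/0.2840² = 12.40.
At 28.4°: sec²(28.4°) = 1/0.8796² = 1.292.
Ratio = 12.40/1.292 = cos²(28.4°)/cos²(73.5°) ≈ 9.59.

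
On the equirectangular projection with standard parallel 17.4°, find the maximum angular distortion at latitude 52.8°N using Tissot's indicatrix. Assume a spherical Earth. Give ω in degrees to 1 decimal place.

25.9°

The equidistant cylindrical projection with φ₀ = 17.4° has h = 1 (meridians true) and k = cos φ₀ / cos φ along parallels.
At 52.8°: h = 1.000, k = 1.578; principal scales a = 1.578, b = 1.000.
sin(ω/2) = (a − b)/(a + b) = 0.5783/2.578 = 0.2243, so ω = 2 arcsin(0.2243) ≈ 25.9°.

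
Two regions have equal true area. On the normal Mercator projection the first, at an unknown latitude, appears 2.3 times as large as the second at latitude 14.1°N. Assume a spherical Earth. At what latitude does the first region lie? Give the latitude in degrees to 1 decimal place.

50.2°

Mercator areal scale is sec²φ, so apparent-area ratio = sec²φ₁ / sec²φ₂ = cos²φ₂ / cos²φ₁.
cos²φ₂ / cos²φ₁ = 2.3  ⇒  cos φ₁ = cos 14.1° / √2.3 = 0.9699/1.517 = 0.6395.
φ₁ = arccos(0.6395) ≈ 50.2°.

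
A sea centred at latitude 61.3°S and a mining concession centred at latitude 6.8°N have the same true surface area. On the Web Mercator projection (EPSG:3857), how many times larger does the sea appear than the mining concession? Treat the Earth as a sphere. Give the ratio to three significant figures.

4.28

Mercator is conformal with k = sec φ, so areal scale = k² = sec²φ.
At 61.3°: sec²(61.3°) = 1/0.4802² = 4.336.
At 6.8°: sec²(6.8°) = 1/0.9930² = 1.014.
Ratio = 4.336/1.014 = cos²(6.8°)/cos²(61.3°) ≈ 4.28.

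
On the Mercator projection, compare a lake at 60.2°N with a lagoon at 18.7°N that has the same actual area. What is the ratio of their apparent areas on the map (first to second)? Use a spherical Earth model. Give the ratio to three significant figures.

Mercator is conformal with k = sec φ, so areal scale = k² = sec²φ.
At 60.2°: sec²(60.2°) = 1/0.4970² = 4.049.
At 18.7°: sec²(18.7°) = 1/0.9472² = 1.115.
Ratio = 4.049/1.115 = cos²(18.7°)/cos²(60.2°) ≈ 3.63.

3.63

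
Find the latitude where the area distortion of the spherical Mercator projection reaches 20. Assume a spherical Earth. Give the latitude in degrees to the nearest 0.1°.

77.1°

Mercator areal scale is sec²φ.
sec²φ = 20  ⇒  cos²φ = 0.05000  ⇒  cos φ = 0.2236.
φ = arccos(0.2236) ≈ 77.1°.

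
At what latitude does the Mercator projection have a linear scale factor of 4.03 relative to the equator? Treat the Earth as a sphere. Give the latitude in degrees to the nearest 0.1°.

Mercator scale is k = sec φ = 1/cos φ.
1/cos φ = 4.03  ⇒  cos φ = 0.2481  ⇒  φ = arccos(0.2481) ≈ 75.6°.

75.6°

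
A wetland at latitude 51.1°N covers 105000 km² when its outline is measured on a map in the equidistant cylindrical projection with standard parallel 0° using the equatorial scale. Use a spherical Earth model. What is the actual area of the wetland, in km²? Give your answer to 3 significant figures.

65900 km²

For the equirectangular projection with φ₀ = 0 (plate carrée), h = 1 along meridians and k = sec φ along parallels.
Areal scale = h·k = 1 × sec φ; at 51.1°, h = 1.000, k = 1.592, so h·k = 1.592.
True area = apparent / (areal scale) = 105000 / 1.592 ≈ 65900 km².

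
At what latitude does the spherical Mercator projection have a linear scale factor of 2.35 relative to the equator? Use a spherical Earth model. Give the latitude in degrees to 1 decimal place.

64.8°

Mercator scale is k = sec φ = 1/cos φ.
1/cos φ = 2.35  ⇒  cos φ = 0.4255  ⇒  φ = arccos(0.4255) ≈ 64.8°.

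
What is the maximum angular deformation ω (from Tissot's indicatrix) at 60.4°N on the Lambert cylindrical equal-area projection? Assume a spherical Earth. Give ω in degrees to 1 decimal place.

The Lambert cylindrical equal-area projection is the cylindrical equal-area projection with its standard parallel at the equator (φ₀ = 0). A cylindrical equal-area projection with standard parallel φ₀ has meridian scale h = cos φ / cos φ₀ and parallel scale k = cos φ₀ / cos φ (so areas are preserved, h·k = 1).
At 60.4°: h = 0.4939, k = 2.025; principal scales a = 2.025, b = 0.4939.
sin(ω/2) = (a − b)/(a + b) = 1.531/2.518 = 0.6077, so ω = 2 arcsin(0.6077) ≈ 74.9°.

74.9°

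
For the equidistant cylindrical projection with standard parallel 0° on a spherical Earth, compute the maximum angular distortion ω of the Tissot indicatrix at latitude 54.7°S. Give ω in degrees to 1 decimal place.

31.0°

For the equirectangular projection with φ₀ = 0 (plate carrée), h = 1 along meridians and k = sec φ along parallels.
At 54.7°: h = 1.000, k = 1.731; principal scales a = 1.731, b = 1.000.
sin(ω/2) = (a − b)/(a + b) = 0.7305/2.731 = 0.2675, so ω = 2 arcsin(0.2675) ≈ 31.0°.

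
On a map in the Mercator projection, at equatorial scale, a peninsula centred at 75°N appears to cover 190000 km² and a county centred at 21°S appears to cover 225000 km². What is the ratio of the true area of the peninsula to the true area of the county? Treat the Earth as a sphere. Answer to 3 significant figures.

0.0649

Since Mercator area scale is 1/cos²φ, the true area equals the apparent area multiplied by cos²φ.
True area of peninsula: 190000 × cos²(75°) = 190000 × 0.06699 = 12730 km².
True area of county: 225000 × cos²(21°) = 225000 × 0.8716 = 196100 km².
Ratio = 12730 / 196100 ≈ 0.0649.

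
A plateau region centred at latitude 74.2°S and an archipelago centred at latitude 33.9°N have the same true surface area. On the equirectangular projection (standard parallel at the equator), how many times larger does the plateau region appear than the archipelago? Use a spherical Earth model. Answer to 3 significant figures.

3.05

For the equirectangular projection with φ₀ = 0 (plate carrée), h = 1 along meridians and k = sec φ along parallels.
Areal scale at 74.2°: h·k = 1.000 × 3.673 = 3.673.
Areal scale at 33.9°: h·k = 1.000 × 1.205 = 1.205.
Ratio = 3.673/1.205 ≈ 3.05.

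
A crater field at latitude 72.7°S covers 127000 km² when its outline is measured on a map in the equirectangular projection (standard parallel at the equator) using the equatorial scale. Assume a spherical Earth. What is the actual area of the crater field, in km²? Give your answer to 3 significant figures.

For the equirectangular projection with φ₀ = 0 (plate carrée), h = 1 along meridians and k = sec φ along parallels.
Areal scale = h·k = 1 × sec φ; at 72.7°, h = 1.000, k = 3.363, so h·k = 3.363.
True area = apparent / (areal scale) = 127000 / 3.363 ≈ 37800 km².

37800 km²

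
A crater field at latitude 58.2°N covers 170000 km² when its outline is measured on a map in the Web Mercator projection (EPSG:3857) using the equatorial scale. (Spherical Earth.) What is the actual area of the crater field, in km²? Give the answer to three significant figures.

For Mercator, h = k = sec φ (a conformal cylindrical projection has a single point scale, 1/cos φ).
Areal scale = k² = sec²φ = 1/cos²(58.2°) = 1/0.5270² = 3.601.
True area = apparent / (areal scale) = 170000 / 3.601 ≈ 47200 km².

47200 km²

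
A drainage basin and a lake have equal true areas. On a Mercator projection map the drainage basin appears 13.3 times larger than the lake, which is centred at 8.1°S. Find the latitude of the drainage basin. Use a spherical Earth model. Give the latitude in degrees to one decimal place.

74.2°

Mercator areal scale is sec²φ, so apparent-area ratio = sec²φ₁ / sec²φ₂ = cos²φ₂ / cos²φ₁.
cos²φ₂ / cos²φ₁ = 13.3  ⇒  cos φ₁ = cos 8.1° / √13.3 = 0.9900/3.647 = 0.2715.
φ₁ = arccos(0.2715) ≈ 74.2°.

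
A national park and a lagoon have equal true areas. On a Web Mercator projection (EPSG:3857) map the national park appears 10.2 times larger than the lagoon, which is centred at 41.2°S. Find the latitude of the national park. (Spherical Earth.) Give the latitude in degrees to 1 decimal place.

For equal true areas on Mercator, apparent areas scale as sec²φ, so the ratio is cos²φ₂ / cos²φ₁.
cos²φ₂ / cos²φ₁ = 10.2  ⇒  cos φ₁ = cos 41.2° / √10.2 = 0.7524/3.194 = 0.2356.
φ₁ = arccos(0.2356) ≈ 76.4°.

76.4°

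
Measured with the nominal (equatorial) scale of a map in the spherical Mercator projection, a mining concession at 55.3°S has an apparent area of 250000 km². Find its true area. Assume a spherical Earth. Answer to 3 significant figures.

For Mercator, h = k = sec φ (a conformal cylindrical projection has a single point scale, 1/cos φ).
Areal scale = k² = sec²φ = 1/cos²(55.3°) = 1/0.5693² = 3.086.
True area = apparent / (areal scale) = 250000 / 3.086 ≈ 81000 km².

81000 km²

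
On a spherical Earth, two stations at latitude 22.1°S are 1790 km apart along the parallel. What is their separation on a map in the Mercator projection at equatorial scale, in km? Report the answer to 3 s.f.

The Mercator projection is conformal; its linear scale factor is the same in every direction and equals sec φ = 1/cos φ.
Along the parallel, k = sec 22.1° = 1/0.9265 = 1.079.
Map distance = 1790 × 1.079 ≈ 1930 km.

1930 km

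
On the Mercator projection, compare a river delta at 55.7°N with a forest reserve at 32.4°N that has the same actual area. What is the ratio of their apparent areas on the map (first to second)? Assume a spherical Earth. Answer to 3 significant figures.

2.24

Mercator is conformal with k = sec φ, so areal scale = k² = sec²φ.
At 55.7°: sec²(55.7°) = 1/0.5635² = 3.149.
At 32.4°: sec²(32.4°) = 1/0.8443² = 1.403.
Ratio = 3.149/1.403 = cos²(32.4°)/cos²(55.7°) ≈ 2.24.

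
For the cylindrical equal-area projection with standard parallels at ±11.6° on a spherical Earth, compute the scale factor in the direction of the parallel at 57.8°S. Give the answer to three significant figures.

A cylindrical equal-area projection with standard parallel φ₀ has meridian scale h = cos φ / cos φ₀ and parallel scale k = cos φ₀ / cos φ (so areas are preserved, h·k = 1).
k = cos 11.6° / cos 57.8° = 0.9796/0.5329 = 1.838.

1.84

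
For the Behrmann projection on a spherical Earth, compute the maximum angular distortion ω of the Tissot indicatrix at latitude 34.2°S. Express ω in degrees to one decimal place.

Behrmann is a cylindrical equal-area projection with standard parallels at ±30°. A cylindrical equal-area projection with standard parallel φ₀ has meridian scale h = cos φ / cos φ₀ and parallel scale k = cos φ₀ / cos φ (so areas are preserved, h·k = 1).
At 34.2°: h = 0.9550, k = 1.047; principal scales a = 1.047, b = 0.9550.
sin(ω/2) = (a − b)/(a + b) = 0.09206/2.002 = 0.04598, so ω = 2 arcsin(0.04598) ≈ 5.3°.

5.3°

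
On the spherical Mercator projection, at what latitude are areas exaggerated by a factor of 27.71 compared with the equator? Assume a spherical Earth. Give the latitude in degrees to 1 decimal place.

79.0°

Mercator areal scale is sec²φ.
sec²φ = 27.71  ⇒  cos²φ = 0.03609  ⇒  cos φ = 0.1900.
φ = arccos(0.1900) ≈ 79.0°.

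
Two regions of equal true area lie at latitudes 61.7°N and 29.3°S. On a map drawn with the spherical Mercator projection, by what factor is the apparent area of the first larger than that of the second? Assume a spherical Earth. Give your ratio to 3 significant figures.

Mercator is conformal with k = sec φ, so areal scale = k² = sec²φ.
At 61.7°: sec²(61.7°) = 1/0.4741² = 4.449.
At 29.3°: sec²(29.3°) = 1/0.8721² = 1.315.
Ratio = 4.449/1.315 = cos²(29.3°)/cos²(61.7°) ≈ 3.38.

3.38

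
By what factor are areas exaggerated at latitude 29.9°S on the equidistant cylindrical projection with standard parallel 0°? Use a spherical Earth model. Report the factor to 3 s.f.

1.15

Plate carrée maps x = Rλ, y = Rφ. The meridian scale is h = 1 and the parallel scale is k = 1/cos φ = sec φ.
Areal scale = h·k = 1 × sec φ; at 29.9°, h = 1.000, k = 1.154, so h·k = 1.154.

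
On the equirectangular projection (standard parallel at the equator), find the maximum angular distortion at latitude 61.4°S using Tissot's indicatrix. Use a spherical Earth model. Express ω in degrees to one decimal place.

In the plate carrée (x = Rλ, y = Rφ), meridians are true-scale (h = 1) and parallels are stretched by k = sec φ.
At 61.4°: h = 1.000, k = 2.089; principal scales a = 2.089, b = 1.000.
sin(ω/2) = (a − b)/(a + b) = 1.089/3.089 = 0.3525, so ω = 2 arcsin(0.3525) ≈ 41.3°.

41.3°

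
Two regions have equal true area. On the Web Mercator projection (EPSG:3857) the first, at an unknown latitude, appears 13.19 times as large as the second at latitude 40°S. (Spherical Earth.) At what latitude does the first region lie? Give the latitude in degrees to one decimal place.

77.8°

On Mercator, (apparent₁)/(apparent₂) = sec²φ₁ / sec²φ₂ when true areas are equal.
cos²φ₂ / cos²φ₁ = 13.19  ⇒  cos φ₁ = cos 40° / √13.19 = 0.7660/3.632 = 0.2109.
φ₁ = arccos(0.2109) ≈ 77.8°.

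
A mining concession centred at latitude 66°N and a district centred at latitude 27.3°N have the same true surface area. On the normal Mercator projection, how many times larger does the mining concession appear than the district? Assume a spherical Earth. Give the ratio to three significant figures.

4.77

Mercator areal scale is sec²φ.
At 66°: sec²(66°) = 1/0.4067² = 6.045.
At 27.3°: sec²(27.3°) = 1/0.8886² = 1.266.
Ratio = 6.045/1.266 = cos²(27.3°)/cos²(66°) ≈ 4.77.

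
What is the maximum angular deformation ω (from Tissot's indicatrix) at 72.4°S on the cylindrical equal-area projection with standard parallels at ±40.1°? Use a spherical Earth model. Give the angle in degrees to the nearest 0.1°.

93.7°

Cylindrical equal-area (φ₀ = 40.1°): h = cos φ / cos 40.1° along meridians, k = cos 40.1° / cos φ along parallels; h·k = 1.
At 72.4°: h = 0.3953, k = 2.530; principal scales a = 2.530, b = 0.3953.
sin(ω/2) = (a − b)/(a + b) = 2.134/2.925 = 0.7297, so ω = 2 arcsin(0.7297) ≈ 93.7°.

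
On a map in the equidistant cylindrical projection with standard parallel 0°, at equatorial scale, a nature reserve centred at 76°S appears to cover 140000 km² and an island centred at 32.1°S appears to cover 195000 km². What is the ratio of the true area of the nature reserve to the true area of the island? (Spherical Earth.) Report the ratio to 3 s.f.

Plate carrée has h = 1 and k = sec φ, giving areal scale sec φ; true area = (apparent area) · cos φ.
True area of nature reserve: 140000 × cos(76°) = 140000 × 0.2419 = 33870 km².
True area of island: 195000 × cos(32.1°) = 195000 × 0.8471 = 165200 km².
Ratio = 33870 / 165200 ≈ 0.205.

0.205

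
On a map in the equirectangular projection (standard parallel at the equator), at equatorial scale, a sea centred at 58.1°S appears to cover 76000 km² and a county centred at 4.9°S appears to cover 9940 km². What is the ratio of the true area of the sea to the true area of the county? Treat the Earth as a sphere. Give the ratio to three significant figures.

4.06

On the plate carrée, areal scale = h·k = 1 × sec φ, so true area = apparent × cos φ.
True area of sea: 76000 × cos(58.1°) = 76000 × 0.5284 = 40160 km².
True area of county: 9940 × cos(4.9°) = 9940 × 0.9963 = 9904 km².
Ratio = 40160 / 9904 ≈ 4.06.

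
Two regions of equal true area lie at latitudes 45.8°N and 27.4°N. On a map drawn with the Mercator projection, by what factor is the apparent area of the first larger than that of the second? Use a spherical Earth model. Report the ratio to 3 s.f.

Mercator is conformal with k = sec φ, so areal scale = k² = sec²φ.
At 45.8°: sec²(45.8°) = 1/0.6972² = 2.057.
At 27.4°: sec²(27.4°) = 1/0.8878² = 1.269.
Ratio = 2.057/1.269 = cos²(27.4°)/cos²(45.8°) ≈ 1.62.

1.62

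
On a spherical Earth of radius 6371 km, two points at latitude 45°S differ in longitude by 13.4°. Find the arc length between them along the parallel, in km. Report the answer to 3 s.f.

Arc length along a parallel = R cos φ · Δλ (with Δλ in radians).
= 6371 × cos 45° × (13.4° × π/180) = 6371 × 0.7071 × 0.2339 ≈ 1050 km.

1050 km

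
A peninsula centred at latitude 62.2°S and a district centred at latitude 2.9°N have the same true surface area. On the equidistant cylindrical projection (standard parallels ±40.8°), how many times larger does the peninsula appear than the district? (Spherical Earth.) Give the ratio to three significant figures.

The equidistant cylindrical projection with φ₀ = 40.8° has h = 1 (meridians true) and k = cos φ₀ / cos φ along parallels.
Areal scale at 62.2°: h·k = 1.000 × 1.623 = 1.623.
Areal scale at 2.9°: h·k = 1.000 × 0.7580 = 0.7580.
Ratio = 1.623/0.7580 ≈ 2.14.

2.14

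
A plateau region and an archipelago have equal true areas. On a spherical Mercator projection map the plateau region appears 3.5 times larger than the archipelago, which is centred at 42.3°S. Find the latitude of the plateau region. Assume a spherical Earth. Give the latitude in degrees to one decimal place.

On Mercator, (apparent₁)/(apparent₂) = sec²φ₁ / sec²φ₂ when true areas are equal.
cos²φ₂ / cos²φ₁ = 3.5  ⇒  cos φ₁ = cos 42.3° / √3.5 = 0.7396/1.871 = 0.3953.
φ₁ = arccos(0.3953) ≈ 66.7°.

66.7°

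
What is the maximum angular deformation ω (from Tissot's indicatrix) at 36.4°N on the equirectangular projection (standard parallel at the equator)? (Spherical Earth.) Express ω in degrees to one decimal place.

In the plate carrée (x = Rλ, y = Rφ), meridians are true-scale (h = 1) and parallels are stretched by k = sec φ.
At 36.4°: h = 1.000, k = 1.242; principal scales a = 1.242, b = 1.000.
sin(ω/2) = (a − b)/(a + b) = 0.2424/2.242 = 0.1081, so ω = 2 arcsin(0.1081) ≈ 12.4°.

12.4°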